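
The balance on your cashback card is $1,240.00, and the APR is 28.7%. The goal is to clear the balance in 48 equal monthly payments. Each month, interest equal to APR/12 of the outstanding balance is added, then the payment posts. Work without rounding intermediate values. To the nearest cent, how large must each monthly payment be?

$43.71

Monthly rate r = 28.7%/12 = 2.39167% = 0.0239167.
Level-payment amortization: P = B₀·r / (1 − (1+r)^(−n)) = 1240.00·0.0239167 / (1 − 1.02392^(−48)).
Denominator 1 − (1+r)^(−48) = 0.678412905.
P = 29.6567 / 0.678412905 ≈ 43.71.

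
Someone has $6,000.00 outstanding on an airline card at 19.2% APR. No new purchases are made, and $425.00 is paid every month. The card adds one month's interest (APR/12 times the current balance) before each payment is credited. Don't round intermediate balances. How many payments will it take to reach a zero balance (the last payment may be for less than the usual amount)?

17 months

Monthly rate r = 19.2%/12 = 1.6% = 0.016.
Recurrence: B ← B·(1+r) − $425.00.
Month 1: interest $96.00; balance after payment $5,671.00.
Month 2: interest $90.74; balance after payment $5,336.74.
Closed form: n = −ln(1 − rB₀/P)/ln(1+r) = −ln(0.77412)/ln(1.016) ≈ 16.130, so the balance reaches zero during payment 17.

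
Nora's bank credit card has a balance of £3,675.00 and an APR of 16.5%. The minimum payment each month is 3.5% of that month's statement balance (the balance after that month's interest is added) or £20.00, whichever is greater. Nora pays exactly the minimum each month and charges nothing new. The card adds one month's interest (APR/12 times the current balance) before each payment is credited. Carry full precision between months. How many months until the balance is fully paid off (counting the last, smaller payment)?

Monthly rate r = 16.5%/12 = 1.375% = 0.01375.
While 3.5% of the post-interest balance exceeds £20.00, each month B ← (B·(1+r))·(1 − 0.035), i.e. B shrinks by the factor (1+r)·0.965 = 0.97827.
This holds for months 1–86. Entering month 87 the balance is £555.47; 3.5% of the post-interest balance is now below £20.00, so the flat £20.00 minimum applies from here.
From month 87 a fixed £20.00 at rate r clears £555.47 in 36 more payments. Total: 86 + 36 = 122 months.

122 months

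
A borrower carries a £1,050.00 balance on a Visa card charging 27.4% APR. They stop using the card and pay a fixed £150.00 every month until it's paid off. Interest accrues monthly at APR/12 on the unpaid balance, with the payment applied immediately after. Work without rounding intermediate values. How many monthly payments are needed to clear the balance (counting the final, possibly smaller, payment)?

8 months

Monthly rate r = 27.4%/12 = 2.28333% = 0.0228333.
Recurrence: B ← B·(1+r) − £150.00.
Month 1: interest £23.97; balance after payment £923.97.
Month 2: interest £21.10; balance after payment £795.07.
Closed form: n = −ln(1 − rB₀/P)/ln(1+r) = −ln(0.84017)/ln(1.02283) ≈ 7.714, so the balance reaches zero during payment 8.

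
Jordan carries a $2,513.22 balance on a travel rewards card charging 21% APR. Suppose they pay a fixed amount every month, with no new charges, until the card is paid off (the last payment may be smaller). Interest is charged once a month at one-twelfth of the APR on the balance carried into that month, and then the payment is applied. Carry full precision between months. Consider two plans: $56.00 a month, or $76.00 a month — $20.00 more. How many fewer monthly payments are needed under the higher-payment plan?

Monthly rate r = 21%/12 = 1.75% = 0.0175.
At $56.00/mo: n = ⌈−ln(1 − rB₀/P)/ln(1+r)⌉ = 89 payments (last $39.52); total interest = total paid − $2,513.22 = $2,454.30.
At $76.00/mo: 50 payments (last $62.88); total interest $1,273.66.
Payments saved = 89 − 50 = 39.

39 fewer payments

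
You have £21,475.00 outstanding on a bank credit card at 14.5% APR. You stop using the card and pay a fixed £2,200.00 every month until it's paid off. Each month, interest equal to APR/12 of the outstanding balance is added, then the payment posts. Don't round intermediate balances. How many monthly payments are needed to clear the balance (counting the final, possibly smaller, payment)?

Monthly rate r = 14.5%/12 = 1.20833% = 0.0120833.
Recurrence: B ← B·(1+r) − £2,200.00.
Month 1: interest £259.49; balance after payment £19,534.49.
Month 2: interest £236.04; balance after payment £17,570.53.
Closed form: n = −ln(1 − rB₀/P)/ln(1+r) = −ln(0.88205)/ln(1.01208) ≈ 10.449, so the balance reaches zero during payment 11.

11 payments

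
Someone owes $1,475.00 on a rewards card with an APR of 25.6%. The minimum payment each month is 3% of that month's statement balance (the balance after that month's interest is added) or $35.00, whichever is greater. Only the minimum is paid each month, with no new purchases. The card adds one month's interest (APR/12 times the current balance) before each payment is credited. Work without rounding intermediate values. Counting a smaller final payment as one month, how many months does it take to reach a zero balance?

84 months

Monthly rate r = 25.6%/12 = 2.13333% = 0.0213333.
While 3% of the post-interest balance exceeds $35.00, each month B ← (B·(1+r))·(1 − 0.03), i.e. B shrinks by the factor (1+r)·0.97 = 0.99069.
This holds for months 1–28. Entering month 29 the balance is $1,135.25; 3% of the post-interest balance is now below $35.00, so the flat $35.00 minimum applies from here.
From month 29 a fixed $35.00 at rate r clears $1,135.25 in 56 more payments. Total: 28 + 56 = 84 months.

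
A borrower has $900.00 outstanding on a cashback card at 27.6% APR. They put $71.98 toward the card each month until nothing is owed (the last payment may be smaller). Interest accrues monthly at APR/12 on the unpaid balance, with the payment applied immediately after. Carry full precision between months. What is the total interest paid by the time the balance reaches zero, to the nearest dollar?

Monthly rate r = 27.6%/12 = 2.3% = 0.023.
Payoff takes n = ⌈−ln(1 − rB₀/P)/ln(1+r)⌉ = ⌈14.912⌉ = 15 payments; the last is $65.70.
Total paid = 14·$71.98 + $65.70 = $1,073.42.
Total interest = total paid − principal = $1,073.42 − $900.00 = $173.42.

$173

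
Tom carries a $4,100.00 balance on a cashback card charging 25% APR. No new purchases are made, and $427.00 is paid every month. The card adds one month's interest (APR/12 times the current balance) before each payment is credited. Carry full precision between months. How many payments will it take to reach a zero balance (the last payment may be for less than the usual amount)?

11 months

Monthly rate r = 25%/12 = 2.08333% = 0.0208333.
Recurrence: B ← B·(1+r) − $427.00.
Month 1: interest $85.42; balance after payment $3,758.42.
Month 2: interest $78.30; balance after payment $3,409.72.
Closed form: n = −ln(1 − rB₀/P)/ln(1+r) = −ln(0.79996)/ln(1.02083) ≈ 10.824, so the balance reaches zero during payment 11.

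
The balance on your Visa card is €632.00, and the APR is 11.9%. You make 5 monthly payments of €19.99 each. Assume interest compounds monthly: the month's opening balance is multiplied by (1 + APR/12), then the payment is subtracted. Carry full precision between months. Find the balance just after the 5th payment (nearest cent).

Monthly rate r = 11.9%/12 = 0.991667% = 0.00991667.
Each month: B ← B·(1+r) − €19.99.
Month 1: interest €6.27; balance after payment €618.28.
Month 2: interest €6.13; balance after payment €604.42.
Month 3: interest €5.99; balance after payment €590.42.
Month 4: interest €5.86; balance after payment €576.29.
Month 5: interest €5.71; balance after payment €562.01.

€562.01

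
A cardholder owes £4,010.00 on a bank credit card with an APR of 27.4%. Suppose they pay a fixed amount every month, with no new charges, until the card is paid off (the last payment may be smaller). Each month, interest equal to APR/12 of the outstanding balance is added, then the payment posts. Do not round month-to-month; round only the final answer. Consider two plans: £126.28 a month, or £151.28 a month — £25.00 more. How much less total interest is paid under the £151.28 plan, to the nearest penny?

Monthly rate r = 27.4%/12 = 2.28333% = 0.0228333.
At £126.28/mo: n = ⌈−ln(1 − rB₀/P)/ln(1+r)⌉ = 58 payments (last £24.67); total interest = total paid − £4,010.00 = £3,212.63.
At £151.28/mo: 42 payments (last £26.07); total interest £2,218.55.
Interest saved = £3,212.63 − £2,218.55 = £994.08.

£994.08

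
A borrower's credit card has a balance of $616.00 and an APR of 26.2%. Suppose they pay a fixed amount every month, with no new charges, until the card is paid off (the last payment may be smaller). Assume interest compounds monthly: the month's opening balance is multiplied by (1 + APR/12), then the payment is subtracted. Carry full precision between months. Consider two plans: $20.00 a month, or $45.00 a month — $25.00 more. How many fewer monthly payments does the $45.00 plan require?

Monthly rate r = 26.2%/12 = 2.18333% = 0.0218333.
At $20.00/mo: n = ⌈−ln(1 − rB₀/P)/ln(1+r)⌉ = 52 payments (last $13.61); total interest = total paid − $616.00 = $417.61.
At $45.00/mo: 17 payments (last $19.90); total interest $123.90.
Payments saved = 52 − 17 = 35.

35 fewer payments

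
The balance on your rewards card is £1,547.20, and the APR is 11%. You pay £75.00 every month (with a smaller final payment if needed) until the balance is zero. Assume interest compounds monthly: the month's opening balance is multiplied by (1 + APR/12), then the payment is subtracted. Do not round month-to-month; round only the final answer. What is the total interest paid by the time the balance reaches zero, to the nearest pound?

Monthly rate r = 11%/12 = 0.916667% = 0.00916667.
Payoff takes n = ⌈−ln(1 − rB₀/P)/ln(1+r)⌉ = ⌈22.972⌉ = 23 payments; the last is £72.88.
Total paid = 22·£75.00 + £72.88 = £1,722.88.
Total interest = total paid − principal = £1,722.88 − £1,547.20 = £175.68.

£176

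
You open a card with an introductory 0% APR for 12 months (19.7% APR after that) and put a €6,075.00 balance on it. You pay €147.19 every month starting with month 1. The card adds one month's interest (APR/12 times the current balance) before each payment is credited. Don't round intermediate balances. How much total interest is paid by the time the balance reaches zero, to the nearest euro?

€1,612

Promo months 1–12 at r₀ = 0%/12 = 0; months 13+ at r₁ = 19.7%/12 = 0.0164167.
After month 12 (no interest yet): B = €6,075.00 − 12·€147.19 = €4,308.72.
Then at r₁ with €147.19/mo: n₂ = −ln(1 − r₁·B/P)/ln(1+r₁) ≈ 40.23 → 41 more payments.
Total paid = 52·€147.19 + €33.52 = €7,687.40; interest = €7,687.40 − €6,075.00 = €1,612.40.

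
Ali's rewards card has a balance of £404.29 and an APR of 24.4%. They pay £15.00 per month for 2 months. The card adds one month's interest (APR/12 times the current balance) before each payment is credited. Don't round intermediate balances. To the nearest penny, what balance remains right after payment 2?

Monthly rate r = 24.4%/12 = 2.03333% = 0.0203333.
Each month: B ← B·(1+r) − £15.00.
Month 1: interest £8.22; balance after payment £397.51.
Month 2: interest £8.08; balance after payment £390.59.

£390.59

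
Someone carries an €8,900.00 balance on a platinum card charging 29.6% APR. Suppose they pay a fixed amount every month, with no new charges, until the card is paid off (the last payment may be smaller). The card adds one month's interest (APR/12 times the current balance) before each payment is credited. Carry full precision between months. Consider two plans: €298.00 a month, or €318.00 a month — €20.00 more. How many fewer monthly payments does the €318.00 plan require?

6 fewer payments

Monthly rate r = 29.6%/12 = 2.46667% = 0.0246667.
At €298.00/mo: n = ⌈−ln(1 − rB₀/P)/ln(1+r)⌉ = 55 payments (last €227.91); total interest = total paid − €8,900.00 = €7,419.91.
At €318.00/mo: 49 payments (last €35.62); total interest €6,399.62.
Payments saved = 55 − 49 = 6.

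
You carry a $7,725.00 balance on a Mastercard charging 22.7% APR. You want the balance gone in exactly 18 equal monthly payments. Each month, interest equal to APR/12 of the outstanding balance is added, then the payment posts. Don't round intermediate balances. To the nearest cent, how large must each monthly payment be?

Monthly rate r = 22.7%/12 = 1.89167% = 0.0189167.
Level-payment amortization: P = B₀·r / (1 − (1+r)^(−n)) = 7725.00·0.0189167 / (1 − 1.01892^(−18)).
Denominator 1 − (1+r)^(−18) = 0.286319207.
P = 146.131 / 0.286319207 ≈ 510.38.

$510.38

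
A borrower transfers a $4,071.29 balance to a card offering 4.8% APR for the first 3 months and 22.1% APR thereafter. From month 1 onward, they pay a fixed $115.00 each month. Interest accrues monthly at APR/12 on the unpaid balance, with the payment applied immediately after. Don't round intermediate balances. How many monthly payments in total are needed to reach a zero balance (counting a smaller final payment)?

Promo months 1–3 at r₀ = 4.8%/12 = 0.004; months 4+ at r₁ = 22.1%/12 = 0.0184167.
After month 3: iterate B ← B·(1+r₀) − $115.00 for 3 months → $3,773.96.
Then at r₁ with $115.00/mo: n₂ = −ln(1 − r₁·B/P)/ln(1+r₁) ≈ 50.81 → 51 more payments.

54 payments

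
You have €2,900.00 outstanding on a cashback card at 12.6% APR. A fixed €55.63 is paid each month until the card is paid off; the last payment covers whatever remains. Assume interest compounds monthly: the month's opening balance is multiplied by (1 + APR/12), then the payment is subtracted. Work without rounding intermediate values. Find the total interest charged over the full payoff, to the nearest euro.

Monthly rate r = 12.6%/12 = 1.05% = 0.0105.
Payoff takes n = ⌈−ln(1 − rB₀/P)/ln(1+r)⌉ = ⌈75.888⌉ = 76 payments; the last is €49.44.
Total paid = 75·€55.63 + €49.44 = €4,221.69.
Total interest = total paid − principal = €4,221.69 − €2,900.00 = €1,321.69.

€1,322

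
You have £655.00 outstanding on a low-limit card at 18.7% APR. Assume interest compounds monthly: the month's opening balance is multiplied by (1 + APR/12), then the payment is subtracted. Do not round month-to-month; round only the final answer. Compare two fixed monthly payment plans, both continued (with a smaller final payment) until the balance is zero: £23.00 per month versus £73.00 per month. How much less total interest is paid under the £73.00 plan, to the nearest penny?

£161.37

Monthly rate r = 18.7%/12 = 1.55833% = 0.0155833.
At £23.00/mo: n = ⌈−ln(1 − rB₀/P)/ln(1+r)⌉ = 38 payments (last £21.53); total interest = total paid − £655.00 = £217.53.
At £73.00/mo: 10 payments (last £54.16); total interest £56.16.
Interest saved = £217.53 − £56.16 = £161.37.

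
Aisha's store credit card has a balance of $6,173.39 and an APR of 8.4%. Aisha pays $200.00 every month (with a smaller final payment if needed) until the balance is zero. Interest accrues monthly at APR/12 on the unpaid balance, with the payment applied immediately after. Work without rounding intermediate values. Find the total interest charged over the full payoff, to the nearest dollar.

Monthly rate r = 8.4%/12 = 0.7% = 0.007.
Payoff takes n = ⌈−ln(1 − rB₀/P)/ln(1+r)⌉ = ⌈34.898⌉ = 35 payments; the last is $179.63.
Total paid = 34·$200.00 + $179.63 = $6,979.63.
Total interest = total paid − principal = $6,979.63 − $6,173.39 = $806.24.

$806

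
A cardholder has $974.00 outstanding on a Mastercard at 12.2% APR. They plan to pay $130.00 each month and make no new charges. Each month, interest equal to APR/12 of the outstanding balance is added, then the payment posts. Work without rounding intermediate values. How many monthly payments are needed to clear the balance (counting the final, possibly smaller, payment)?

Monthly rate r = 12.2%/12 = 1.01667% = 0.0101667.
Recurrence: B ← B·(1+r) − $130.00.
Month 1: interest $9.90; balance after payment $853.90.
Month 2: interest $8.68; balance after payment $732.58.
Closed form: n = −ln(1 − rB₀/P)/ln(1+r) = −ln(0.92383)/ln(1.01017) ≈ 7.833, so the balance reaches zero during payment 8.

8 months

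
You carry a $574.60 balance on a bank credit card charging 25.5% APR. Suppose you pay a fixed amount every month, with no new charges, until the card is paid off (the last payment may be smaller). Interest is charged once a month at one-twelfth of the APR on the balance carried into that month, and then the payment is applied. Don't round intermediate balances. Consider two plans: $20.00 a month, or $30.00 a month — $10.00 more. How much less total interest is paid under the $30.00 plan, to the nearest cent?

$151.28

Monthly rate r = 25.5%/12 = 2.125% = 0.02125.
At $20.00/mo: n = ⌈−ln(1 − rB₀/P)/ln(1+r)⌉ = 45 payments (last $16.88); total interest = total paid − $574.60 = $322.28.
At $30.00/mo: 25 payments (last $25.60); total interest $171.00.
Interest saved = $322.28 − $171.00 = $151.28.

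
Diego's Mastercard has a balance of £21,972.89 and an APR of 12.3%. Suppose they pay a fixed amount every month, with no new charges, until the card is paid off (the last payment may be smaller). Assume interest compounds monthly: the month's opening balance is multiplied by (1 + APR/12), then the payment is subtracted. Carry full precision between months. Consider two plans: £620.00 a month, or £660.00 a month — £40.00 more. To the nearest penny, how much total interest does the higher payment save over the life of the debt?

£429.77

Monthly rate r = 12.3%/12 = 1.025% = 0.01025.
At £620.00/mo: n = ⌈−ln(1 − rB₀/P)/ln(1+r)⌉ = 45 payments (last £164.28); total interest = total paid − £21,972.89 = £5,471.39.
At £660.00/mo: 41 payments (last £614.51); total interest £5,041.62.
Interest saved = £5,471.39 − £5,041.62 = £429.77.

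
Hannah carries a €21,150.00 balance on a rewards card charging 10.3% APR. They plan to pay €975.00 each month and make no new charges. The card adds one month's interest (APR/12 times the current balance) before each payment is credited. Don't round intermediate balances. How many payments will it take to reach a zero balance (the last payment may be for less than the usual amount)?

Monthly rate r = 10.3%/12 = 0.858333% = 0.00858333.
Recurrence: B ← B·(1+r) − €975.00.
Month 1: interest €181.54; balance after payment €20,356.54.
Month 2: interest €174.73; balance after payment €19,556.26.
Closed form: n = −ln(1 − rB₀/P)/ln(1+r) = −ln(0.81381)/ln(1.00858) ≈ 24.107, so the balance reaches zero during payment 25.

25 months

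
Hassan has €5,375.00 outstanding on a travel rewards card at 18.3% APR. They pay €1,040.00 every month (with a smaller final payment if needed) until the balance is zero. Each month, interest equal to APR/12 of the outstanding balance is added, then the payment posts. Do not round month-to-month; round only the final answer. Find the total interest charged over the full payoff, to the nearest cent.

€268.16

Monthly rate r = 18.3%/12 = 1.525% = 0.01525.
Payoff takes n = ⌈−ln(1 − rB₀/P)/ln(1+r)⌉ = ⌈5.424⌉ = 6 payments; the last is €443.16.
Total paid = 5·€1,040.00 + €443.16 = €5,643.16.
Total interest = total paid − principal = €5,643.16 − €5,375.00 = €268.16.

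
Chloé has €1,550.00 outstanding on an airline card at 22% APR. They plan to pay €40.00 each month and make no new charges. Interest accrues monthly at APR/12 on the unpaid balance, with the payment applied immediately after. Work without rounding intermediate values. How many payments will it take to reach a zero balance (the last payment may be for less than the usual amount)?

69 months

Monthly rate r = 22%/12 = 1.83333% = 0.0183333.
Recurrence: B ← B·(1+r) − €40.00.
Month 1: interest €28.42; balance after payment €1,538.42.
Month 2: interest €28.20; balance after payment €1,526.62.
Closed form: n = −ln(1 − rB₀/P)/ln(1+r) = −ln(0.28958)/ln(1.01833) ≈ 68.217, so the balance reaches zero during payment 69.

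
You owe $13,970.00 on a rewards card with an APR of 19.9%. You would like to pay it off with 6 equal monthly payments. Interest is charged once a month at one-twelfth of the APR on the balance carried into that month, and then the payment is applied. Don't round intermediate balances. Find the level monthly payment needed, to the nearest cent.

Monthly rate r = 19.9%/12 = 1.65833% = 0.0165833.
Level-payment amortization: P = B₀·r / (1 − (1+r)^(−n)) = 13970.00·0.0165833 / (1 − 1.01658^(−6)).
Denominator 1 − (1+r)^(−6) = 0.0939710214.
P = 231.669 / 0.0939710214 ≈ 2465.33.

$2,465.33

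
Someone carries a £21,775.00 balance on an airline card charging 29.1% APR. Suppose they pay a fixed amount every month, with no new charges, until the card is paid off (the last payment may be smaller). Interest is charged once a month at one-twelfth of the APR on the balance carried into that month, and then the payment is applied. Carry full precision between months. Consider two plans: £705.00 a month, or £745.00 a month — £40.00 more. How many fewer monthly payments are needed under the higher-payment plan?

6 fewer payments

Monthly rate r = 29.1%/12 = 2.425% = 0.02425.
At £705.00/mo: n = ⌈−ln(1 − rB₀/P)/ln(1+r)⌉ = 58 payments (last £488.43); total interest = total paid − £21,775.00 = £18,898.43.
At £745.00/mo: 52 payments (last £365.89); total interest £16,585.89.
Payments saved = 58 − 52 = 6.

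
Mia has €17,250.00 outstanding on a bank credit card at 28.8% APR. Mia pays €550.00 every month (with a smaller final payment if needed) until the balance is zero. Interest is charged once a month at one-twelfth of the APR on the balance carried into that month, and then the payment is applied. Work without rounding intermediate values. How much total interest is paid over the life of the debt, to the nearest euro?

€15,154

Monthly rate r = 28.8%/12 = 2.4% = 0.024.
Payoff takes n = ⌈−ln(1 − rB₀/P)/ln(1+r)⌉ = ⌈58.915⌉ = 59 payments; the last is €503.85.
Total paid = 58·€550.00 + €503.85 = €32,403.85.
Total interest = total paid − principal = €32,403.85 − €17,250.00 = €15,153.85.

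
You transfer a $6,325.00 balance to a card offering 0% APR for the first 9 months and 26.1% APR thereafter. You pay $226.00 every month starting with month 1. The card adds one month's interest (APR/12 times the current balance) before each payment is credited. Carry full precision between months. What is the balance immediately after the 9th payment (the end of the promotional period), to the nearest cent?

$4,291.00

Promo months 1–9 at r₀ = 0%/12 = 0; months 10+ at r₁ = 26.1%/12 = 0.02175.
After month 9 (no interest yet): B = $6,325.00 − 9·$226.00 = $4,291.00.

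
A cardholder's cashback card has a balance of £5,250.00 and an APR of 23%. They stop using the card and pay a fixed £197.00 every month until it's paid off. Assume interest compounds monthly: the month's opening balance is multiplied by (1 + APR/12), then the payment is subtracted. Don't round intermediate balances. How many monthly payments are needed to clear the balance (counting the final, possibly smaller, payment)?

Monthly rate r = 23%/12 = 1.91667% = 0.0191667.
Recurrence: B ← B·(1+r) − £197.00.
Month 1: interest £100.62; balance after payment £5,153.62.
Month 2: interest £98.78; balance after payment £5,055.40.
Closed form: n = −ln(1 − rB₀/P)/ln(1+r) = −ln(0.48921)/ln(1.01917) ≈ 37.658, so the balance reaches zero during payment 38.

38 months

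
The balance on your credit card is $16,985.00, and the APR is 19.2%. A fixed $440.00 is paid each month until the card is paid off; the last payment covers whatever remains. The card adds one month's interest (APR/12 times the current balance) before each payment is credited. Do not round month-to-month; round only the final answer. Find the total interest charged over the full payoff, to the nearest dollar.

$9,665

Monthly rate r = 19.2%/12 = 1.6% = 0.016.
Payoff takes n = ⌈−ln(1 − rB₀/P)/ln(1+r)⌉ = ⌈60.566⌉ = 61 payments; the last is $249.84.
Total paid = 60·$440.00 + $249.84 = $26,649.84.
Total interest = total paid − principal = $26,649.84 − $16,985.00 = $9,664.84.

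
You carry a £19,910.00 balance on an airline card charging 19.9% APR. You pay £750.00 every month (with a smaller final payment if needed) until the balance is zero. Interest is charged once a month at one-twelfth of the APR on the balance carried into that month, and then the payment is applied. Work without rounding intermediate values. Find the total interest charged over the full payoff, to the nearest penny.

Monthly rate r = 19.9%/12 = 1.65833% = 0.0165833.
Payoff takes n = ⌈−ln(1 − rB₀/P)/ln(1+r)⌉ = ⌈35.278⌉ = 36 payments; the last is £209.94.
Total paid = 35·£750.00 + £209.94 = £26,459.94.
Total interest = total paid − principal = £26,459.94 − £19,910.00 = £6,549.94.

£6,549.94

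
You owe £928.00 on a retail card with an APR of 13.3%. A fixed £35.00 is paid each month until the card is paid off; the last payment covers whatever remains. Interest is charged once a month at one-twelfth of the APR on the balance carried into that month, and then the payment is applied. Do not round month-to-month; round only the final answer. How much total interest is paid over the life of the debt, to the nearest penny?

Monthly rate r = 13.3%/12 = 1.10833% = 0.0110833.
Payoff takes n = ⌈−ln(1 − rB₀/P)/ln(1+r)⌉ = ⌈31.568⌉ = 32 payments; the last is £19.92.
Total paid = 31·£35.00 + £19.92 = £1,104.92.
Total interest = total paid − principal = £1,104.92 − £928.00 = £176.92.

£176.92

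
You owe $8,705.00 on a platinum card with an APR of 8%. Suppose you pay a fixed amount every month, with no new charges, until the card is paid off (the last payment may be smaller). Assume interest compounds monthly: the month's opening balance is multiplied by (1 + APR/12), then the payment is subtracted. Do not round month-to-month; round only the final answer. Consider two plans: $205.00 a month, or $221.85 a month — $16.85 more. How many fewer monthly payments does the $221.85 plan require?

5 fewer payments

Monthly rate r = 8%/12 = 0.666667% = 0.00666667.
At $205.00/mo: n = ⌈−ln(1 − rB₀/P)/ln(1+r)⌉ = 51 payments (last $17.86); total interest = total paid − $8,705.00 = $1,562.86.
At $221.85/mo: 46 payments (last $142.04); total interest $1,420.29.
Payments saved = 51 − 46 = 5.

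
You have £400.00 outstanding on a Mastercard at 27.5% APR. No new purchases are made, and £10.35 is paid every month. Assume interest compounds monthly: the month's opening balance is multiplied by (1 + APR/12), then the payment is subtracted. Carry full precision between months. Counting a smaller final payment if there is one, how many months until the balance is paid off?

Monthly rate r = 27.5%/12 = 2.29167% = 0.0229167.
Recurrence: B ← B·(1+r) − £10.35.
Month 1: interest £9.17; balance after payment £398.82.
Month 2: interest £9.14; balance after payment £397.61.
Closed form: n = −ln(1 − rB₀/P)/ln(1+r) = −ln(0.11433)/ln(1.02292) ≈ 95.712, so the balance reaches zero during payment 96.

96 months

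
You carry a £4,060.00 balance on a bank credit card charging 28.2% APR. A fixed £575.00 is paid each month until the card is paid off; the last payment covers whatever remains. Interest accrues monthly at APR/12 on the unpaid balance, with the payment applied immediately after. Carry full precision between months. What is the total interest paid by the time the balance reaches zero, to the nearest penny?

£432.43

Monthly rate r = 28.2%/12 = 2.35% = 0.0235.
Payoff takes n = ⌈−ln(1 − rB₀/P)/ln(1+r)⌉ = ⌈7.811⌉ = 8 payments; the last is £467.43.
Total paid = 7·£575.00 + £467.43 = £4,492.43.
Total interest = total paid − principal = £4,492.43 − £4,060.00 = £432.43.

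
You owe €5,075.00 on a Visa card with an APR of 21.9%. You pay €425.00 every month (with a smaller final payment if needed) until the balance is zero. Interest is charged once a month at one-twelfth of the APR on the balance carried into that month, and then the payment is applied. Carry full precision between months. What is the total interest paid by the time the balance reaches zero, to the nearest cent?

Monthly rate r = 21.9%/12 = 1.825% = 0.01825.
Payoff takes n = ⌈−ln(1 − rB₀/P)/ln(1+r)⌉ = ⌈13.591⌉ = 14 payments; the last is €252.27.
Total paid = 13·€425.00 + €252.27 = €5,777.27.
Total interest = total paid − principal = €5,777.27 − €5,075.00 = €702.27.

€702.27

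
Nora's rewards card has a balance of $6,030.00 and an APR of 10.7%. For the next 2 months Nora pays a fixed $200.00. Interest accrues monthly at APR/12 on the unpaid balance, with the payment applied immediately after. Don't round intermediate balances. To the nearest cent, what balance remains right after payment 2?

Monthly rate r = 10.7%/12 = 0.891667% = 0.00891667.
Each month: B ← B·(1+r) − $200.00.
Month 1: interest $53.77; balance after payment $5,883.77.
Month 2: interest $52.46; balance after payment $5,736.23.

$5,736.23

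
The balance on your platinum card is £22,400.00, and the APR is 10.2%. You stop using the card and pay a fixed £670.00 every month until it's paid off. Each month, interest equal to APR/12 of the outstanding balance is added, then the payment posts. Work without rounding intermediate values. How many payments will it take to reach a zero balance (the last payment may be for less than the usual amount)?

Monthly rate r = 10.2%/12 = 0.85% = 0.0085.
Recurrence: B ← B·(1+r) − £670.00.
Month 1: interest £190.40; balance after payment £21,920.40.
Month 2: interest £186.32; balance after payment £21,436.72.
Closed form: n = −ln(1 − rB₀/P)/ln(1+r) = −ln(0.71582)/ln(1.0085) ≈ 39.499, so the balance reaches zero during payment 40.

40 payments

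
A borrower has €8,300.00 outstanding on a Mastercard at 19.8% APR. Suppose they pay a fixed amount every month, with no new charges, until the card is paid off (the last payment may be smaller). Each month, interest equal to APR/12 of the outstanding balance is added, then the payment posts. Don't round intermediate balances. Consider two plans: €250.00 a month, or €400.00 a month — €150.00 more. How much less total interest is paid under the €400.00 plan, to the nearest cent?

€1,879.28

Monthly rate r = 19.8%/12 = 1.65% = 0.0165.
At €250.00/mo: n = ⌈−ln(1 − rB₀/P)/ln(1+r)⌉ = 49 payments (last €124.15); total interest = total paid − €8,300.00 = €3,824.15.
At €400.00/mo: 26 payments (last €244.87); total interest €1,944.87.
Interest saved = €3,824.15 − €1,944.87 = €1,879.28.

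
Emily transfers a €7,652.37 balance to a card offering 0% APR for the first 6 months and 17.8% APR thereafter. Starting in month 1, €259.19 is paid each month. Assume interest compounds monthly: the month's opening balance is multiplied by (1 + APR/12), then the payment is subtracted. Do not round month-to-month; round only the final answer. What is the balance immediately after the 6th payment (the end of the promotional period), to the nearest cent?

€6,097.23

Promo months 1–6 at r₀ = 0%/12 = 0; months 7+ at r₁ = 17.8%/12 = 0.0148333.
After month 6 (no interest yet): B = €7,652.37 − 6·€259.19 = €6,097.23.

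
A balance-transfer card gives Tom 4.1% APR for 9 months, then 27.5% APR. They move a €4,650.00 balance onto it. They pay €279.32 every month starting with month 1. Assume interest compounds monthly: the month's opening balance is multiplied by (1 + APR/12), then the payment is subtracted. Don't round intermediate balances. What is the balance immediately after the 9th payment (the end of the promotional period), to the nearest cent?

€2,246.45

Promo months 1–9 at r₀ = 4.1%/12 = 0.00341667; months 10+ at r₁ = 27.5%/12 = 0.0229167.
After month 9: iterate B ← B·(1+r₀) − €279.32 for 9 months → €2,246.45.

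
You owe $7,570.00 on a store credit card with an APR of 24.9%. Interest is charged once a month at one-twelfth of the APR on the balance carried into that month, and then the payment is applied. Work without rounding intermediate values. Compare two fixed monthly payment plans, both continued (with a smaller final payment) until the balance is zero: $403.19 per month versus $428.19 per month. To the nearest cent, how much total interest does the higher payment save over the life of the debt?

$161.22

Monthly rate r = 24.9%/12 = 2.075% = 0.02075.
At $403.19/mo: n = ⌈−ln(1 − rB₀/P)/ln(1+r)⌉ = 25 payments (last $14.19); total interest = total paid − $7,570.00 = $2,120.75.
At $428.19/mo: 23 payments (last $109.35); total interest $1,959.53.
Interest saved = $2,120.75 − $1,959.53 = $161.22.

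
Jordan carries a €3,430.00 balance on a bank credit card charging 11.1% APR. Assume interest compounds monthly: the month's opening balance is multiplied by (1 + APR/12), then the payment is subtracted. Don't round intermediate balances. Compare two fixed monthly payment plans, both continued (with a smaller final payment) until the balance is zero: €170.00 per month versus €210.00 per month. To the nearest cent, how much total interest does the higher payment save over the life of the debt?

€78.28

Monthly rate r = 11.1%/12 = 0.925% = 0.00925.
At €170.00/mo: n = ⌈−ln(1 − rB₀/P)/ln(1+r)⌉ = 23 payments (last €74.18); total interest = total paid − €3,430.00 = €384.18.
At €210.00/mo: 18 payments (last €165.90); total interest €305.90.
Interest saved = €384.18 − €305.90 = €78.28.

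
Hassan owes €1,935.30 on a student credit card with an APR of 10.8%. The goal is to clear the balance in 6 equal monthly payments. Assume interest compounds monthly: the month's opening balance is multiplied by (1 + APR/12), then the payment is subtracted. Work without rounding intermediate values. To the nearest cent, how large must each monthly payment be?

Monthly rate r = 10.8%/12 = 0.9% = 0.009.
Level-payment amortization: P = B₀·r / (1 − (1+r)^(−n)) = 1935.30·0.009 / (1 − 1.009^(−6)).
Denominator 1 − (1+r)^(−6) = 0.052339012.
P = 17.4177 / 0.052339012 ≈ 332.79.

€332.79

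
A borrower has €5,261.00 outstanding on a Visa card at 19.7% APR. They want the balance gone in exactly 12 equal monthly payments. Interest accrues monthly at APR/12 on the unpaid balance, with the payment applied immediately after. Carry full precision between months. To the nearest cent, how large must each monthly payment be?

Monthly rate r = 19.7%/12 = 1.64167% = 0.0164167.
Level-payment amortization: P = B₀·r / (1 − (1+r)^(−n)) = 5261.00·0.0164167 / (1 − 1.01642^(−12)).
Denominator 1 − (1+r)^(−12) = 0.177494773.
P = 86.3681 / 0.177494773 ≈ 486.60.

€486.60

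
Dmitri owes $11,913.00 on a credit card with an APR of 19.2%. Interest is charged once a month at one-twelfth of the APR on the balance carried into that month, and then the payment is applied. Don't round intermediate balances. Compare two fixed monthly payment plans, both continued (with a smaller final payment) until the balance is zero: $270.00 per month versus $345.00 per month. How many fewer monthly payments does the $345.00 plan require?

27 fewer payments

Monthly rate r = 19.2%/12 = 1.6% = 0.016.
At $270.00/mo: n = ⌈−ln(1 − rB₀/P)/ln(1+r)⌉ = 78 payments (last $30.43); total interest = total paid − $11,913.00 = $8,907.43.
At $345.00/mo: 51 payments (last $226.27); total interest $5,563.27.
Payments saved = 78 − 51 = 27.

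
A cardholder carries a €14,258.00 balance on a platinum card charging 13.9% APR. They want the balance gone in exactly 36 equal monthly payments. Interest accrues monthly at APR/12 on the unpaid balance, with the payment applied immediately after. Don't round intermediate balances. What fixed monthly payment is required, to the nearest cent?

Monthly rate r = 13.9%/12 = 1.15833% = 0.0115833.
Level-payment amortization: P = B₀·r / (1 − (1+r)^(−n)) = 14258.00·0.0115833 / (1 − 1.01158^(−36)).
Denominator 1 − (1+r)^(−36) = 0.339397753.
P = 165.155 / 0.339397753 ≈ 486.61.

€486.61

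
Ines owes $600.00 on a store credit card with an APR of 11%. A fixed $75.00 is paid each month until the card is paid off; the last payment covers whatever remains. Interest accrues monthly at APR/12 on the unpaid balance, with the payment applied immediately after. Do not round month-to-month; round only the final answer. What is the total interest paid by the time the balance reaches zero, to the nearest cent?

Monthly rate r = 11%/12 = 0.916667% = 0.00916667.
Payoff takes n = ⌈−ln(1 − rB₀/P)/ln(1+r)⌉ = ⌈8.347⌉ = 9 payments; the last is $26.07.
Total paid = 8·$75.00 + $26.07 = $626.07.
Total interest = total paid − principal = $626.07 − $600.00 = $26.07.

$26.07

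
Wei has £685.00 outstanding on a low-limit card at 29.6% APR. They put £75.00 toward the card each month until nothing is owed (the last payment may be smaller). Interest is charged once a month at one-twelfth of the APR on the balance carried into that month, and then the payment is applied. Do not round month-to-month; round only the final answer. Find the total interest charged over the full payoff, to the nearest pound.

£101

Monthly rate r = 29.6%/12 = 2.46667% = 0.0246667.
Payoff takes n = ⌈−ln(1 − rB₀/P)/ln(1+r)⌉ = ⌈10.476⌉ = 11 payments; the last is £35.91.
Total paid = 10·£75.00 + £35.91 = £785.91.
Total interest = total paid − principal = £785.91 − £685.00 = £100.91.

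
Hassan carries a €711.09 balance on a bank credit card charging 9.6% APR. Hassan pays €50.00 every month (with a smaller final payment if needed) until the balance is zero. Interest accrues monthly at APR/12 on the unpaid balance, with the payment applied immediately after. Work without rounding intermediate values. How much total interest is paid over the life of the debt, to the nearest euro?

Monthly rate r = 9.6%/12 = 0.8% = 0.008.
Payoff takes n = ⌈−ln(1 − rB₀/P)/ln(1+r)⌉ = ⌈15.158⌉ = 16 payments; the last is €7.94.
Total paid = 15·€50.00 + €7.94 = €757.94.
Total interest = total paid − principal = €757.94 − €711.09 = €46.85.

€47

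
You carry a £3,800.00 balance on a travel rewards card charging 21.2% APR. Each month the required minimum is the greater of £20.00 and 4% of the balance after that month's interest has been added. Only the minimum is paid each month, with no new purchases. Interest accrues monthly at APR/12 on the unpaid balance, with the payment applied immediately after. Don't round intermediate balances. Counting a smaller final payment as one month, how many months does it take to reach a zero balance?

Monthly rate r = 21.2%/12 = 1.76667% = 0.0176667.
While 4% of the post-interest balance exceeds £20.00, each month B ← (B·(1+r))·(1 − 0.04), i.e. B shrinks by the factor (1+r)·0.96 = 0.97696.
This holds for months 1–88. Entering month 89 the balance is £488.59; 4% of the post-interest balance is now below £20.00, so the flat £20.00 minimum applies from here.
From month 89 a fixed £20.00 at rate r clears £488.59 in 33 more payments. Total: 88 + 33 = 121 months.

121 months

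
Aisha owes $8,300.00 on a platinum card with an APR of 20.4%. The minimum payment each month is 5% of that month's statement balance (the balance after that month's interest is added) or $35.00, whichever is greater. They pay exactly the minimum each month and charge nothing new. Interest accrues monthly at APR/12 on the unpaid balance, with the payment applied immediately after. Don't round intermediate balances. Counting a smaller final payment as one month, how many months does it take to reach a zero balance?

Monthly rate r = 20.4%/12 = 1.7% = 0.017.
While 5% of the post-interest balance exceeds $35.00, each month B ← (B·(1+r))·(1 − 0.05), i.e. B shrinks by the factor (1+r)·0.95 = 0.96615.
This holds for months 1–73. Entering month 74 the balance is $671.94; 5% of the post-interest balance is now below $35.00, so the flat $35.00 minimum applies from here.
From month 74 a fixed $35.00 at rate r clears $671.94 in 24 more payments. Total: 73 + 24 = 97 months.

97 months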